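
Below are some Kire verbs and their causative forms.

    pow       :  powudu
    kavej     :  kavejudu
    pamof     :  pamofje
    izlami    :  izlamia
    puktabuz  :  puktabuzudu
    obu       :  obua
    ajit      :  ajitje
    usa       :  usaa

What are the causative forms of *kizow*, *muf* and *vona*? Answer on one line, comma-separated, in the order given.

kizowudu, mufje, vonaa

Looking at the final sound of each stem: -je when the stem ends in a voiceless consonant (*pamof*, *ajit*); -udu when the stem ends in a voiced consonant (*pow*, *kavej*, *puktabuz*); -a when the stem ends in a vowel (*izlami*, *obu*, *usa*).
*kizow* — final sound /w/ (a voiced consonant) → -udu → *kizowudu*.
*muf*: final sound = /f/, a voiceless consonant → -je → *mufje*.
*vona*: final sound = /a/, a vowel → -a → *vonaa*.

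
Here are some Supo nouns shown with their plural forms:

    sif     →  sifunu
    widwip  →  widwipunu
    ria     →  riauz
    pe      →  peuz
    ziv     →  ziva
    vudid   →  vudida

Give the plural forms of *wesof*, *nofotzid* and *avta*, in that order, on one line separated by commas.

Looking at the final sound of each stem: -unu when the stem ends in a voiceless consonant (*sif*, *widwip*); -a when the stem ends in a voiced consonant (*ziv*, *vudid*); -uz when the stem ends in a vowel (*ria*, *pe*).
The final sound of *wesof* is /f/, which is a voiceless consonant, so the suffix is -unu, giving *wesofunu*.
The final sound of *nofotzid* is /d/, which is a voiced consonant, so the suffix is -a, giving *nofotzida*.
*avta* — final sound /a/ (a vowel) → -uz → *avtauz*.

wesofunu, nofotzida, avtauz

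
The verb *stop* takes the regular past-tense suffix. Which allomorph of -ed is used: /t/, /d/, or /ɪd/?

The stem *stop* ends in a voiceless consonant other than /t/.
The -ed suffix is realized as /ɪd/ after /t, d/; as /t/ after other voiceless consonants; and as /d/ after other voiced sounds.
So -ed on *stop* is pronounced /t/.

/t/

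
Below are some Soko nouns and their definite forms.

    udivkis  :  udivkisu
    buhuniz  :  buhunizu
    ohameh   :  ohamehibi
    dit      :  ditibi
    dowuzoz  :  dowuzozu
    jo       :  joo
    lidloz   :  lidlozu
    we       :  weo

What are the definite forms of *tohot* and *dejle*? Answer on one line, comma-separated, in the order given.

tohotibi, dejleo

The pattern is sibilance of the final sound: -u when the stem ends in a sibilant (*udivkis*, *buhuniz*, *dowuzoz*, *lidloz*); -ibi when the stem ends in a non-sibilant consonant (*ohameh*, *dit*); -o when the stem ends in a vowel (*jo*, *we*).
The final sound of *tohot* is /t/, which is a non-sibilant consonant, so the suffix is -ibi, giving *tohotibi*.
*dejle*: final sound = /e/, a vowel → -o → *dejleo*.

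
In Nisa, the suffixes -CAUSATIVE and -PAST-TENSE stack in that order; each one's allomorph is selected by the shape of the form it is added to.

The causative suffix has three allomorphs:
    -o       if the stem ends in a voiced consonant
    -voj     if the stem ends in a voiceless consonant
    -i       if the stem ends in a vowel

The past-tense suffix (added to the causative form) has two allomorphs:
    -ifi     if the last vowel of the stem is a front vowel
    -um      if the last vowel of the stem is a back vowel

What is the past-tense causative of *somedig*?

somedigoum

*somedig* — final sound /g/ (a voiced consonant) → -o → *somedigo*.
The causative form *somedigo* — last vowel /o/ (a back vowel) → -um → *somedigoum*.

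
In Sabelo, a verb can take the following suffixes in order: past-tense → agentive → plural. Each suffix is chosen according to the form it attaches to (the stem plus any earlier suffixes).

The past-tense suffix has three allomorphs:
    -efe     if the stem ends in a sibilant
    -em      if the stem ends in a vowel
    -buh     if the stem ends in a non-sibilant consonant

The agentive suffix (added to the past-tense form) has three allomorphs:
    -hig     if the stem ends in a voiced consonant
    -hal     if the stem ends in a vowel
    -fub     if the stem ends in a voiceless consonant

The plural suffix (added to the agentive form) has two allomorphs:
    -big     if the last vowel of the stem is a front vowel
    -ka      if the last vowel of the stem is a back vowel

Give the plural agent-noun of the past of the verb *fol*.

folbuhfubka

*fol*: final sound = /l/, a non-sibilant consonant → -buh → *folbuh*.
The past-tense form *folbuh*: final sound = /h/, a voiceless consonant → -fub → *folbuhfub*.
The agentive form *folbuhfub* — last vowel /u/ (a back vowel) → -ka → *folbuhfubka*.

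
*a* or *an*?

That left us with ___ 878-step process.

an

The indefinite article is chosen by the initial *sound* of the following word, not its spelling.
The number *878* is spoken "eight hundred …", beginning with /eɪt/ — a vowel sound.
So the article is *an*: That left us with an 878-step process.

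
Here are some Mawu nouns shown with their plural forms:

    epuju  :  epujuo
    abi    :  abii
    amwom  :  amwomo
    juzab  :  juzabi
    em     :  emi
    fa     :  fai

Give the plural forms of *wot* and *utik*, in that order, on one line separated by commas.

The alternation tracks the last vowel of the stem — -o when the last vowel of the stem is a rounded vowel (*epuju*, *amwom*); -i when the last vowel of the stem is an unrounded vowel (*abi*, *juzab*, *em*, *fa*).
Since the last vowel of *wot* is /o/ (a rounded vowel), it takes -o, giving *woto*.
The last vowel of *utik* is /i/, which is an unrounded vowel, so the suffix is -i, giving *utiki*.

woto, utiki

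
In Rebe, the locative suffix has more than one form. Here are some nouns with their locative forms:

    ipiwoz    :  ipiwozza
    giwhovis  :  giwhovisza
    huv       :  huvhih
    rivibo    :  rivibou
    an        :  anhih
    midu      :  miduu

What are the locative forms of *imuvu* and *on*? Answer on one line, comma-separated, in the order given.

The suffix is conditioned by the final sound: -za when the stem ends in a sibilant (*ipiwoz*, *giwhovis*); -hih when the stem ends in a non-sibilant consonant (*huv*, *an*); -u when the stem ends in a vowel (*rivibo*, *midu*).
*imuvu*: final sound = /u/, a vowel → -u → *imuvuu*.
Since the final sound of *on* is /n/ (a non-sibilant consonant), it takes -hih, giving *onhih*.

imuvuu, onhih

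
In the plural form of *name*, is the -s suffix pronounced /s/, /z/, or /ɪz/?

/z/

The stem *name* ends in a voiced non-sibilant sound.
The plural suffix surfaces as /ɪz/ after sibilants, /s/ after other voiceless consonants, and /z/ after other voiced sounds.
So the plural -s on *name* is pronounced /z/.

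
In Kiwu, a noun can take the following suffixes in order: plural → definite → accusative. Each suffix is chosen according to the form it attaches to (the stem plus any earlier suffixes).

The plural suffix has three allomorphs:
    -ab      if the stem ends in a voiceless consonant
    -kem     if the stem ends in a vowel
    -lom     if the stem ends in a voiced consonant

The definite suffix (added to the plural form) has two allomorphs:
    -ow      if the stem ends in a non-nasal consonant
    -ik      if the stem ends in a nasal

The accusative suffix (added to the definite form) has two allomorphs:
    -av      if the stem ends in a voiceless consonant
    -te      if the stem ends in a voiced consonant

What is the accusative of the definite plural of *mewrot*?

mewrotabowte

The final sound of *mewrot* is /t/, which is a voiceless consonant, so the plural suffix is -ab, giving *mewrotab*.
The plural form *mewrotab* — final consonant /b/ (non-nasal) → -ow → *mewrotabow*.
Since the final consonant of the definite form *mewrotabow* is /w/ (voiced), it takes -te, giving *mewrotabowte*.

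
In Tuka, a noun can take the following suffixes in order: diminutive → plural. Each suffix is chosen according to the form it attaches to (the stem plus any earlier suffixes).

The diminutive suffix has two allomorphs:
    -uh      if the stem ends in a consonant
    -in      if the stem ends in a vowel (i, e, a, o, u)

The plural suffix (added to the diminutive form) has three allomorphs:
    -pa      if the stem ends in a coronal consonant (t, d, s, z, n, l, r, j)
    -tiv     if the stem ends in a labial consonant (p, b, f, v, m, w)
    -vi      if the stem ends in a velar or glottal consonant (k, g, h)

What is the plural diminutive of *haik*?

haikuhvi

Since the final sound of *haik* is /k/ (a consonant), it takes -uh, giving *haikuh*.
Since the final consonant of the diminutive form *haikuh* is /h/ (velar/glottal), it takes -vi, giving *haikuhvi*.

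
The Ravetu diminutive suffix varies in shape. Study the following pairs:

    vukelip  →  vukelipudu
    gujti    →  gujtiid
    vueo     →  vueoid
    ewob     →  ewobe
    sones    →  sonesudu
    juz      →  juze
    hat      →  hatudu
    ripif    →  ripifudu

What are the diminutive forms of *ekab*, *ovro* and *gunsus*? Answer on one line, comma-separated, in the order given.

ekabe, ovroid, gunsusudu

Looking at the final sound of each stem: -udu when the stem ends in a voiceless consonant (*vukelip*, *sones*, *hat*, *ripif*); -e when the stem ends in a voiced consonant (*ewob*, *juz*); -id when the stem ends in a vowel (*gujti*, *vueo*).
*ekab* — final sound /b/ (a voiced consonant) → -e → *ekabe*.
*ovro* — final sound /o/ (a vowel) → -id → *ovroid*.
The final sound of *gunsus* is /s/, which is a voiceless consonant, so the suffix is -udu, giving *gunsusudu*.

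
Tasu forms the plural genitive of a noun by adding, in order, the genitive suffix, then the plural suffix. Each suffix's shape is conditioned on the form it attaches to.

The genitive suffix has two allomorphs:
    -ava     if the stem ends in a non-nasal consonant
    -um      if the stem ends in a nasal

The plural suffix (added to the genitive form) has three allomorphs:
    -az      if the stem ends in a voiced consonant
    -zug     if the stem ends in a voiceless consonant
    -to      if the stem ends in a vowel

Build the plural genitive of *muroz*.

murozavato

The final consonant of *muroz* is /z/, which is non-nasal, so the genitive suffix is -ava, giving *murozava*.
The final sound of the genitive form *murozava* is /a/, which is a vowel, so the plural suffix is -to, giving *murozavato*.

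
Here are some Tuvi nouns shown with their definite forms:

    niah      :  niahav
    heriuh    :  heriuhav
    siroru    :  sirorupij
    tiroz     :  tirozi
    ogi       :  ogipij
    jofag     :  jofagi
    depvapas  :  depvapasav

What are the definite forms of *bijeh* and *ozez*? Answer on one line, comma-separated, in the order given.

The pattern is voicing of the final sound: -av when the stem ends in a voiceless consonant (*niah*, *heriuh*, *depvapas*); -i when the stem ends in a voiced consonant (*tiroz*, *jofag*); -pij when the stem ends in a vowel (*siroru*, *ogi*).
The final sound of *bijeh* is /h/, which is a voiceless consonant, so the suffix is -av, giving *bijehav*.
*ozez*: final sound = /z/, a voiced consonant → -i → *ozezi*.

bijehav, ozezi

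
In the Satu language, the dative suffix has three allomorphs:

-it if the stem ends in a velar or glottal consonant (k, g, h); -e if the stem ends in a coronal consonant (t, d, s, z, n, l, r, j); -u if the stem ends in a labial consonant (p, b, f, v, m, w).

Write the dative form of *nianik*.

nianikit

*nianik* — final consonant /k/ (velar/glottal) → -it → *nianikit*.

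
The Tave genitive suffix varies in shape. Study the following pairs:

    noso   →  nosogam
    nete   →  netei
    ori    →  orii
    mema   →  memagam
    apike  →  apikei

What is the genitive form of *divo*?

divogam

The suffix is conditioned by the last vowel: -i when the last vowel of the stem is a front vowel (*nete*, *ori*, *apike*); -gam when the last vowel of the stem is a back vowel (*noso*, *mema*).
*divo* — last vowel /o/ (a back vowel) → -gam → *divogam*.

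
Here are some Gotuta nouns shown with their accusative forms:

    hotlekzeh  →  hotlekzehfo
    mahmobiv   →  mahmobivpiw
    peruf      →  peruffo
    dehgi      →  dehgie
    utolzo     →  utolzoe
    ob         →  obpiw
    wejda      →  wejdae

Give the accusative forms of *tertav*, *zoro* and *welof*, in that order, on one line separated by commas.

The alternation tracks the final sound of the stem — -fo when the stem ends in a voiceless consonant (*hotlekzeh*, *peruf*); -piw when the stem ends in a voiced consonant (*mahmobiv*, *ob*); -e when the stem ends in a vowel (*dehgi*, *utolzo*, *wejda*).
*tertav*: final sound = /v/, a voiced consonant → -piw → *tertavpiw*.
The final sound of *zoro* is /o/, which is a vowel, so the suffix is -e, giving *zoroe*.
The final sound of *welof* is /f/, which is a voiceless consonant, so the suffix is -fo, giving *weloffo*.

tertavpiw, zoroe, weloffo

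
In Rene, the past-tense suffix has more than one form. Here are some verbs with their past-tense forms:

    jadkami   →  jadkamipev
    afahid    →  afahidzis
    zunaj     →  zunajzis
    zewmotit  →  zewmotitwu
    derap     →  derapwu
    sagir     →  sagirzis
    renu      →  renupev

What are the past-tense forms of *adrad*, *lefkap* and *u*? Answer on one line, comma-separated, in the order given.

The pattern is voicing of the final sound: -wu when the stem ends in a voiceless consonant (*zewmotit*, *derap*); -zis when the stem ends in a voiced consonant (*afahid*, *zunaj*, *sagir*); -pev when the stem ends in a vowel (*jadkami*, *renu*).
*adrad*: final sound = /d/, a voiced consonant → -zis → *adradzis*.
*lefkap*: final sound = /p/, a voiceless consonant → -wu → *lefkapwu*.
*u*: final sound = /u/, a vowel → -pev → *upev*.

adradzis, lefkapwu, upev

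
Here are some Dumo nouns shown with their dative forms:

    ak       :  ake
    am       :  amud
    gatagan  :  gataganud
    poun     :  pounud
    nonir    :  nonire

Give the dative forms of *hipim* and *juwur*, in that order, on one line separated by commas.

Looking at the final consonant of each stem: -ud when the stem ends in a nasal (*am*, *gatagan*, *poun*); -e when the stem ends in a non-nasal consonant (*ak*, *nonir*).
Since the final consonant of *hipim* is /m/ (a nasal), it takes -ud, giving *hipimud*.
The final consonant of *juwur* is /r/, which is non-nasal, so the suffix is -e, giving *juwure*.

hipimud, juwure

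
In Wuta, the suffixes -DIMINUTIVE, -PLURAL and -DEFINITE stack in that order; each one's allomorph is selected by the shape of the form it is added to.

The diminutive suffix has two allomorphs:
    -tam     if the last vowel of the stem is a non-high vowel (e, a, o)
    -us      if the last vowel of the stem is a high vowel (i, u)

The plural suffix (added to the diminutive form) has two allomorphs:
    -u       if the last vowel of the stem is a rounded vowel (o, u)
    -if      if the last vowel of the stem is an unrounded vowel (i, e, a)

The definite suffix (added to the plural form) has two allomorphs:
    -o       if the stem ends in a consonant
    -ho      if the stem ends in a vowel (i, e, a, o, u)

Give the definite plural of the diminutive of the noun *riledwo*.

riledwotamifo

*riledwo* — last vowel /o/ (a non-high vowel) → -tam → *riledwotam*.
The diminutive form *riledwotam* — last vowel /a/ (an unrounded vowel) → -if → *riledwotamif*.
The final sound of the plural form *riledwotamif* is /f/, which is a consonant, so the definite suffix is -o, giving *riledwotamifo*.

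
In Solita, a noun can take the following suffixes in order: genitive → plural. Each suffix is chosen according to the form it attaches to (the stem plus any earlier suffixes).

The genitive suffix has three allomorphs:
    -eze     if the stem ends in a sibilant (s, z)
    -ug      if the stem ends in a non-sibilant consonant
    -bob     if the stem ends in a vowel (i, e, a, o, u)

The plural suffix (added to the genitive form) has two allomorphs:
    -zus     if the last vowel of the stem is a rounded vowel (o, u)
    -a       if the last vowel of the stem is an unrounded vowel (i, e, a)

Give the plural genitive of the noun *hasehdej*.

The final sound of *hasehdej* is /j/, which is a non-sibilant consonant, so the genitive suffix is -ug, giving *hasehdejug*.
The genitive form *hasehdejug* — last vowel /u/ (a rounded vowel) → -zus → *hasehdejugzus*.

hasehdejugzus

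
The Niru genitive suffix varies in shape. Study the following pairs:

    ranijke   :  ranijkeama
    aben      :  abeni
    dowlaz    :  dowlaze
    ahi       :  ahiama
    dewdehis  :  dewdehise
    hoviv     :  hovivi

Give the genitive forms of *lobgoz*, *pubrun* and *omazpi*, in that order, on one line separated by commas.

Looking at the final sound of each stem: -e when the stem ends in a sibilant (*dowlaz*, *dewdehis*); -i when the stem ends in a non-sibilant consonant (*aben*, *hoviv*); -ama when the stem ends in a vowel (*ranijke*, *ahi*).
Since the final sound of *lobgoz* is /z/ (a sibilant), it takes -e, giving *lobgoze*.
The final sound of *pubrun* is /n/, which is a non-sibilant consonant, so the suffix is -i, giving *pubruni*.
*omazpi*: final sound = /i/, a vowel → -ama → *omazpiama*.

lobgoze, pubruni, omazpiama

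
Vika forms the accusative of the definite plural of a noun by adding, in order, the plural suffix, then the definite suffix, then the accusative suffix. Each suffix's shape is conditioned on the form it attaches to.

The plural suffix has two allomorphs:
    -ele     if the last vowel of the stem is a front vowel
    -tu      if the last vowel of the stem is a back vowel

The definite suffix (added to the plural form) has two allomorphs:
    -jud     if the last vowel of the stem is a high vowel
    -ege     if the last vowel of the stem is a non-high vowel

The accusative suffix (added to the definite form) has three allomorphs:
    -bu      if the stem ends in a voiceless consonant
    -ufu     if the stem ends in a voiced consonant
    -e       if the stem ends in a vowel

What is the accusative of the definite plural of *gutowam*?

gutowamtujudufu

Since the last vowel of *gutowam* is /a/ (a back vowel), it takes -tu, giving *gutowamtu*.
Since the last vowel of the plural form *gutowamtu* is /u/ (a high vowel), it takes -jud, giving *gutowamtujud*.
The final sound of the definite form *gutowamtujud* is /d/, which is a voiced consonant, so the accusative suffix is -ufu, giving *gutowamtujudufu*.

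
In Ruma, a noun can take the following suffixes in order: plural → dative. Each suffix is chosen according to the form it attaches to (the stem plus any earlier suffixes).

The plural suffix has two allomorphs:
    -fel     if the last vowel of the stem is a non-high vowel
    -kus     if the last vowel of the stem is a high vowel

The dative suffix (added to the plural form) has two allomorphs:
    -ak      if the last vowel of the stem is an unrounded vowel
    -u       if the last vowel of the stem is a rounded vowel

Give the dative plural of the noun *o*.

Since the last vowel of *o* is /o/ (a non-high vowel), it takes -fel, giving *ofel*.
The plural form *ofel*: last vowel = /e/, an unrounded vowel → -ak → *ofelak*.

ofelak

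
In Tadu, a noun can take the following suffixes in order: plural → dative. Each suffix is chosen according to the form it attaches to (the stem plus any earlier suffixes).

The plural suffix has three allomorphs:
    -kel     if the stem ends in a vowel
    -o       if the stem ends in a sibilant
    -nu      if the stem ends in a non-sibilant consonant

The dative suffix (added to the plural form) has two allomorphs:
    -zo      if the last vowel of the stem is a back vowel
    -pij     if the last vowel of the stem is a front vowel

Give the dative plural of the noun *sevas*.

sevasozo

Since the final sound of *sevas* is /s/ (a sibilant), it takes -o, giving *sevaso*.
The plural form *sevaso*: last vowel = /o/, a back vowel → -zo → *sevasozo*.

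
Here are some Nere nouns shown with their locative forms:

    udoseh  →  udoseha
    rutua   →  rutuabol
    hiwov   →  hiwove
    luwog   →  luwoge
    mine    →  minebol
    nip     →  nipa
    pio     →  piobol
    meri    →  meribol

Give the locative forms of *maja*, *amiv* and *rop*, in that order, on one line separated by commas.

The suffix is conditioned by the final sound: -a when the stem ends in a voiceless consonant (*udoseh*, *nip*); -e when the stem ends in a voiced consonant (*hiwov*, *luwog*); -bol when the stem ends in a vowel (*rutua*, *mine*, *pio*, *meri*).
*maja*: final sound = /a/, a vowel → -bol → *majabol*.
Since the final sound of *amiv* is /v/ (a voiced consonant), it takes -e, giving *amive*.
Since the final sound of *rop* is /p/ (a voiceless consonant), it takes -a, giving *ropa*.

majabol, amive, ropa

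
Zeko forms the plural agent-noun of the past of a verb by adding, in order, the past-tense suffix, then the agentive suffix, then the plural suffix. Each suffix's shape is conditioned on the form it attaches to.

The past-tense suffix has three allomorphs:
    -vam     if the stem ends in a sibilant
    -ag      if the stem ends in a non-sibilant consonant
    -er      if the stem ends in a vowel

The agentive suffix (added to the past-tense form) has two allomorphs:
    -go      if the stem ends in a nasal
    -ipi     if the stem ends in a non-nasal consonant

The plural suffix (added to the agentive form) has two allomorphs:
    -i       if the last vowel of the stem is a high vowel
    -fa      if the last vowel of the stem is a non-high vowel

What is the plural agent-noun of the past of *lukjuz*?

lukjuzvamgofa

Since the final sound of *lukjuz* is /z/ (a sibilant), it takes -vam, giving *lukjuzvam*.
The final consonant of the past-tense form *lukjuzvam* is /m/, which is a nasal, so the agentive suffix is -go, giving *lukjuzvamgo*.
Since the last vowel of the agentive form *lukjuzvamgo* is /o/ (a non-high vowel), it takes -fa, giving *lukjuzvamgofa*.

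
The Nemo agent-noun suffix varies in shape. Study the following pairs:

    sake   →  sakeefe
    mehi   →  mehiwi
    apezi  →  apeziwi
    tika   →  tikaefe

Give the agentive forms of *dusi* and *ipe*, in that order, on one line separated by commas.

dusiwi, ipeefe

The pattern is height harmony: -wi when the last vowel of the stem is a high vowel (*mehi*, *apezi*); -efe when the last vowel of the stem is a non-high vowel (*sake*, *tika*).
*dusi* — last vowel /i/ (a high vowel) → -wi → *dusiwi*.
*ipe*: last vowel = /e/, a non-high vowel → -efe → *ipeefe*.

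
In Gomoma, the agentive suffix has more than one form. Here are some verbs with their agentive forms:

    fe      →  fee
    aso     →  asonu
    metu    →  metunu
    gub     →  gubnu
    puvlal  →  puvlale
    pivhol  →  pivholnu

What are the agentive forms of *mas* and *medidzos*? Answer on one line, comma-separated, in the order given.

mase, medidzosnu

Looking at the last vowel of each stem: -nu when the last vowel of the stem is a rounded vowel (*aso*, *metu*, *gub*, *pivhol*); -e when the last vowel of the stem is an unrounded vowel (*fe*, *puvlal*).
*mas* — last vowel /a/ (an unrounded vowel) → -e → *mase*.
The last vowel of *medidzos* is /o/, which is a rounded vowel, so the suffix is -nu, giving *medidzosnu*.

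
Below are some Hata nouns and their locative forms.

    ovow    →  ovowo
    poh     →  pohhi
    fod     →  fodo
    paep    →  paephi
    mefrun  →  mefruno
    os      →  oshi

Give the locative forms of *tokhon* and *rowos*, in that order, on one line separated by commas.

tokhono, rowoshi

The pattern is voicing of the final consonant: -hi when the stem ends in a voiceless consonant (*poh*, *paep*, *os*); -o when the stem ends in a voiced consonant (*ovow*, *fod*, *mefrun*).
Since the final consonant of *tokhon* is /n/ (voiced), it takes -o, giving *tokhono*.
Since the final consonant of *rowos* is /s/ (voiceless), it takes -hi, giving *rowoshi*.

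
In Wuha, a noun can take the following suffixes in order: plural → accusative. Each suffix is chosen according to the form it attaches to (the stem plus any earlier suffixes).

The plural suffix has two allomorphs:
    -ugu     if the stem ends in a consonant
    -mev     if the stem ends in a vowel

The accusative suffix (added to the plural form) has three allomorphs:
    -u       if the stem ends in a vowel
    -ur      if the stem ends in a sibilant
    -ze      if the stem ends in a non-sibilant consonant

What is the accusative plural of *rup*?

rupuguu

Since the final sound of *rup* is /p/ (a consonant), it takes -ugu, giving *rupugu*.
The plural form *rupugu*: final sound = /u/, a vowel → -u → *rupuguu*.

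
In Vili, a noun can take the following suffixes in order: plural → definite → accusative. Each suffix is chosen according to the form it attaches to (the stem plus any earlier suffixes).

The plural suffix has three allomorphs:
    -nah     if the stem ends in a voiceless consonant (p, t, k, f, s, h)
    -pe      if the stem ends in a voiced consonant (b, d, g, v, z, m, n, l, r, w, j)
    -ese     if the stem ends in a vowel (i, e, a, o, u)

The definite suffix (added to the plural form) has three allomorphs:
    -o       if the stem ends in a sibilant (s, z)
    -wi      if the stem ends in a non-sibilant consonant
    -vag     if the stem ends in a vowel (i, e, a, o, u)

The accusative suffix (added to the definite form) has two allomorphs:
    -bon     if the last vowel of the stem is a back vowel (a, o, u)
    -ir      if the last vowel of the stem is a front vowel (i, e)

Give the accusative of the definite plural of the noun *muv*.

muvpevagbon

*muv*: final sound = /v/, a voiced consonant → -pe → *muvpe*.
The plural form *muvpe*: final sound = /e/, a vowel → -vag → *muvpevag*.
Since the last vowel of the definite form *muvpevag* is /a/ (a back vowel), it takes -bon, giving *muvpevagbon*.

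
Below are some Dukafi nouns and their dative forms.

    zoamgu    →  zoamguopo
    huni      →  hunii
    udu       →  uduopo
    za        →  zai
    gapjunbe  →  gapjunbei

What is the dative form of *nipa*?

nipai

The alternation tracks the last vowel of the stem — -opo when the last vowel of the stem is a rounded vowel (*zoamgu*, *udu*); -i when the last vowel of the stem is an unrounded vowel (*huni*, *za*, *gapjunbe*).
*nipa* — last vowel /a/ (an unrounded vowel) → -i → *nipai*.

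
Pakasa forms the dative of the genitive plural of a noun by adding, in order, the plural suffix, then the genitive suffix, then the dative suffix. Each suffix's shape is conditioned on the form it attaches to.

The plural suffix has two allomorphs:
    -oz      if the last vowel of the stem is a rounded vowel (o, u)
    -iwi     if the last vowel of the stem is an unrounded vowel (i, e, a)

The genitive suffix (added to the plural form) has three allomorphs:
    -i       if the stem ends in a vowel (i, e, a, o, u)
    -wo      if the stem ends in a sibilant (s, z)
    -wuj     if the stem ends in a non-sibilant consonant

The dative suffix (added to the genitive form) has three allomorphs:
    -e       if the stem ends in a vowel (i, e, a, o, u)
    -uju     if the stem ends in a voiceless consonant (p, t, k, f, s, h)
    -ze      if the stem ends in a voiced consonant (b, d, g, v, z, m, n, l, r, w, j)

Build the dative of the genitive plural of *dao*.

daoozwoe

*dao*: last vowel = /o/, a rounded vowel → -oz → *daooz*.
Since the final sound of the plural form *daooz* is /z/ (a sibilant), it takes -wo, giving *daoozwo*.
The genitive form *daoozwo* — final sound /o/ (a vowel) → -e → *daoozwoe*.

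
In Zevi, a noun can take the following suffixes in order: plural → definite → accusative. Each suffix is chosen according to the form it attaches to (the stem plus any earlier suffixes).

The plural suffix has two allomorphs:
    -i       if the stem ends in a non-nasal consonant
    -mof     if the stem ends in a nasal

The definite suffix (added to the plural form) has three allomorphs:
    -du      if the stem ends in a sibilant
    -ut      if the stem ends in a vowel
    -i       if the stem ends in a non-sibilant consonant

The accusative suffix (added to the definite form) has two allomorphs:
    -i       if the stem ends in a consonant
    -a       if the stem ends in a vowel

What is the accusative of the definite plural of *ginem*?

ginemmofia

The final consonant of *ginem* is /m/, which is a nasal, so the plural suffix is -mof, giving *ginemmof*.
Since the final sound of the plural form *ginemmof* is /f/ (a non-sibilant consonant), it takes -i, giving *ginemmofi*.
Since the final sound of the definite form *ginemmofi* is /i/ (a vowel), it takes -a, giving *ginemmofia*.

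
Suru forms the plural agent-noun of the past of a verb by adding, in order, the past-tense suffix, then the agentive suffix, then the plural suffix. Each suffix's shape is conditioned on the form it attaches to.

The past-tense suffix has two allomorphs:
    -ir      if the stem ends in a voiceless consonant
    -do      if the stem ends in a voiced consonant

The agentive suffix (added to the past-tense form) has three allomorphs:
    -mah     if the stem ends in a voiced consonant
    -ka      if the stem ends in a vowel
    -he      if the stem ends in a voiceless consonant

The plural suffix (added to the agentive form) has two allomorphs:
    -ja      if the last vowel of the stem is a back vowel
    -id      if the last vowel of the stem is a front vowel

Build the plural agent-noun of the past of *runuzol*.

runuzoldokaja

*runuzol*: final consonant = /l/, voiced → -do → *runuzoldo*.
The past-tense form *runuzoldo* — final sound /o/ (a vowel) → -ka → *runuzoldoka*.
The agentive form *runuzoldoka*: last vowel = /a/, a back vowel → -ja → *runuzoldokaja*.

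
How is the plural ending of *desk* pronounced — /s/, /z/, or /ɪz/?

/s/

The stem *desk* ends in a voiceless non-sibilant consonant.
The plural suffix surfaces as /ɪz/ after sibilants, /s/ after other voiceless consonants, and /z/ after other voiced sounds.
So the plural -s on *desk* is pronounced /s/.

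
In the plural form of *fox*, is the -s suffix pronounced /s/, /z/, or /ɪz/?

/ɪz/

The stem *fox* ends in a sibilant (/s, z, ʃ, ʒ, tʃ, dʒ/).
The plural suffix surfaces as /ɪz/ after sibilants, /s/ after other voiceless consonants, and /z/ after other voiced sounds.
So the plural -s on *fox* is pronounced /ɪz/.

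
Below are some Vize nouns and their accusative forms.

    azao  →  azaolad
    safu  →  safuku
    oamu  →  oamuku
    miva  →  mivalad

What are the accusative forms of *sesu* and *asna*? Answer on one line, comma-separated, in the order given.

sesuku, asnalad

Looking at the last vowel of each stem: -ku when the last vowel of the stem is a high vowel (*safu*, *oamu*); -lad when the last vowel of the stem is a non-high vowel (*azao*, *miva*).
*sesu* — last vowel /u/ (a high vowel) → -ku → *sesuku*.
*asna* — last vowel /a/ (a non-high vowel) → -lad → *asnalad*.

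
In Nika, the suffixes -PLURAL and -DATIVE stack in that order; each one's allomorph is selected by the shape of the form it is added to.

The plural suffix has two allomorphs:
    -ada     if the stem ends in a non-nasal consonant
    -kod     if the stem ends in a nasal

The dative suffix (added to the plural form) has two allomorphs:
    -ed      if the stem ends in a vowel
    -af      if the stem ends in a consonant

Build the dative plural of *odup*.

The final consonant of *odup* is /p/, which is non-nasal, so the plural suffix is -ada, giving *odupada*.
Since the final sound of the plural form *odupada* is /a/ (a vowel), it takes -ed, giving *odupadaed*.

odupadaed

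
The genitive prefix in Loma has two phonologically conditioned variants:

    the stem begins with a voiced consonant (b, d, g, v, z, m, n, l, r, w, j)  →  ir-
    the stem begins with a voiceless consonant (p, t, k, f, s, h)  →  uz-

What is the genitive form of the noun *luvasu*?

irluvasu

*luvasu* — first consonant /l/ (voiced) → ir- → *irluvasu*.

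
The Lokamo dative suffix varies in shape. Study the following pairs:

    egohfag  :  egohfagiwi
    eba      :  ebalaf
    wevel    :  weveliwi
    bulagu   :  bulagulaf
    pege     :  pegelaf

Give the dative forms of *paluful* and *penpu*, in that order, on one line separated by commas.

The pattern is consonant vs. vowel: -iwi when the stem ends in a consonant (*egohfag*, *wevel*); -laf when the stem ends in a vowel (*eba*, *bulagu*, *pege*).
*paluful*: final sound = /l/, a consonant → -iwi → *palufuliwi*.
Since the final sound of *penpu* is /u/ (a vowel), it takes -laf, giving *penpulaf*.

palufuliwi, penpulaf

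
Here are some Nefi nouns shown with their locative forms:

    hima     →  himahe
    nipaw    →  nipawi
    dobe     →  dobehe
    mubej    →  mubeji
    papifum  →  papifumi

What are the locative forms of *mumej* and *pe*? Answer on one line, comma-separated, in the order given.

mumeji, pehe

The pattern is consonant vs. vowel: -i when the stem ends in a consonant (*nipaw*, *mubej*, *papifum*); -he when the stem ends in a vowel (*hima*, *dobe*).
Since the final sound of *mumej* is /j/ (a consonant), it takes -i, giving *mumeji*.
*pe*: final sound = /e/, a vowel → -he → *pehe*.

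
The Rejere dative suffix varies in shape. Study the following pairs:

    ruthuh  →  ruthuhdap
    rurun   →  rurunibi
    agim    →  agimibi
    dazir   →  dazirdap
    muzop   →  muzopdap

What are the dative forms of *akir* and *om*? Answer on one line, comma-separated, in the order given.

The alternation tracks the final consonant of the stem — -ibi when the stem ends in a nasal (*rurun*, *agim*); -dap when the stem ends in a non-nasal consonant (*ruthuh*, *dazir*, *muzop*).
*akir*: final consonant = /r/, non-nasal → -dap → *akirdap*.
Since the final consonant of *om* is /m/ (a nasal), it takes -ibi, giving *omibi*.

akirdap, omibi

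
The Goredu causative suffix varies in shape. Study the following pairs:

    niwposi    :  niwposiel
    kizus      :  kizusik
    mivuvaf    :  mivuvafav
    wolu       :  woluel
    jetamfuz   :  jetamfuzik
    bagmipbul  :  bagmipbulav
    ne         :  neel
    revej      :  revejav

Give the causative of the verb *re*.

reel

The pattern is sibilance of the final sound: -ik when the stem ends in a sibilant (*kizus*, *jetamfuz*); -av when the stem ends in a non-sibilant consonant (*mivuvaf*, *bagmipbul*, *revej*); -el when the stem ends in a vowel (*niwposi*, *wolu*, *ne*).
The final sound of *re* is /e/, which is a vowel, so the suffix is -el, giving *reel*.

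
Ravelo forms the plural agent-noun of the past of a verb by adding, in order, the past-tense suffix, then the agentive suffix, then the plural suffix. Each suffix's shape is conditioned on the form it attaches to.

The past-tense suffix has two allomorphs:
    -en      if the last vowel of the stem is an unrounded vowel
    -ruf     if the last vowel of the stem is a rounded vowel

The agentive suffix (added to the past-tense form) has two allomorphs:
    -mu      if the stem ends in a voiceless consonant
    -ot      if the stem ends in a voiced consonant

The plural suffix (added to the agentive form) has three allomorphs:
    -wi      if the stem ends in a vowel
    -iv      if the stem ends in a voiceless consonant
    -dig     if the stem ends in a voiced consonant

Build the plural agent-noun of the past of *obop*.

oboprufmuwi

*obop* — last vowel /o/ (a rounded vowel) → -ruf → *obopruf*.
The past-tense form *obopruf*: final consonant = /f/, voiceless → -mu → *oboprufmu*.
The final sound of the agentive form *oboprufmu* is /u/, which is a vowel, so the plural suffix is -wi, giving *oboprufmuwi*.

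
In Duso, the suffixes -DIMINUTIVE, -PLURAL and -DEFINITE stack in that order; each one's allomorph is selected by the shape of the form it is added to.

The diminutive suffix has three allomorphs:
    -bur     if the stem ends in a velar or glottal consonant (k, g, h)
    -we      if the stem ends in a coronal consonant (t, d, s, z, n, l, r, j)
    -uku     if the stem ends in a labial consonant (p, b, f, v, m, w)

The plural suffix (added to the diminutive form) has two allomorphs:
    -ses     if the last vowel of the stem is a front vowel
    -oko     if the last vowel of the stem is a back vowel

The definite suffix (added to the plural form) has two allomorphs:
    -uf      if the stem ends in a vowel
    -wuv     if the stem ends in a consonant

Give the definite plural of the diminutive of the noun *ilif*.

ilifukuokouf

*ilif*: final consonant = /f/, labial → -uku → *ilifuku*.
The diminutive form *ilifuku* — last vowel /u/ (a back vowel) → -oko → *ilifukuoko*.
The final sound of the plural form *ilifukuoko* is /o/, which is a vowel, so the definite suffix is -uf, giving *ilifukuokouf*.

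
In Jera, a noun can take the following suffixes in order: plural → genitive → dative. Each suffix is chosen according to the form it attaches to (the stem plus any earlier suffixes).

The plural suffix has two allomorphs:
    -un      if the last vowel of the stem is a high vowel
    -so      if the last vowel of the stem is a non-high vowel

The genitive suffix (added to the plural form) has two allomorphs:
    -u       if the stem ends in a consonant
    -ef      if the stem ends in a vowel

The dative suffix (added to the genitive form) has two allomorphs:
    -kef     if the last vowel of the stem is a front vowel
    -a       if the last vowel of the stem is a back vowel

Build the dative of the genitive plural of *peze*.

Since the last vowel of *peze* is /e/ (a non-high vowel), it takes -so, giving *pezeso*.
The plural form *pezeso*: final sound = /o/, a vowel → -ef → *pezesoef*.
The last vowel of the genitive form *pezesoef* is /e/, which is a front vowel, so the dative suffix is -kef, giving *pezesoefkef*.

pezesoefkef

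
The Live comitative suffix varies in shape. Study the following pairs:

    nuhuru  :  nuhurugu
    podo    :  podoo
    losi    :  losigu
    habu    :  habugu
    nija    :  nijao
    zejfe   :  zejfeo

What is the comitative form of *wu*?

The pattern is height harmony: -gu when the last vowel of the stem is a high vowel (*nuhuru*, *losi*, *habu*); -o when the last vowel of the stem is a non-high vowel (*podo*, *nija*, *zejfe*).
*wu* — last vowel /u/ (a high vowel) → -gu → *wugu*.

wugu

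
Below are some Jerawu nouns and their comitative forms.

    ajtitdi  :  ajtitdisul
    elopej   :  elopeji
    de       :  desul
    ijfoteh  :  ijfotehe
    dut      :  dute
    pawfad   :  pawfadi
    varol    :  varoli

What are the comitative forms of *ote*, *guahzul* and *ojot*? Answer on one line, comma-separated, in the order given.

otesul, guahzuli, ojote

The suffix is conditioned by the final sound: -e when the stem ends in a voiceless consonant (*ijfoteh*, *dut*); -i when the stem ends in a voiced consonant (*elopej*, *pawfad*, *varol*); -sul when the stem ends in a vowel (*ajtitdi*, *de*).
*ote* — final sound /e/ (a vowel) → -sul → *otesul*.
The final sound of *guahzul* is /l/, which is a voiced consonant, so the suffix is -i, giving *guahzuli*.
*ojot* — final sound /t/ (a voiceless consonant) → -e → *ojote*.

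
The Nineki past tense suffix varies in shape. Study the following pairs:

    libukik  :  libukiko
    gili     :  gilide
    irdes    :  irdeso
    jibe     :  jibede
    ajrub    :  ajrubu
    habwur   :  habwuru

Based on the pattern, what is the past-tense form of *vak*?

The alternation tracks the final sound of the stem — -o when the stem ends in a voiceless consonant (*libukik*, *irdes*); -u when the stem ends in a voiced consonant (*ajrub*, *habwur*); -de when the stem ends in a vowel (*gili*, *jibe*).
*vak*: final sound = /k/, a voiceless consonant → -o → *vako*.

vako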